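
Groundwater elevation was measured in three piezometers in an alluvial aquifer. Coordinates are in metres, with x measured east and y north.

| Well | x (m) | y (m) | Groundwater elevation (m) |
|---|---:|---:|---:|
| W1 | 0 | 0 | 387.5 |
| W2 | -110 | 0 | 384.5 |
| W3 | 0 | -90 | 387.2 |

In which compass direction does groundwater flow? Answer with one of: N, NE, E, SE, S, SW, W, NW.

∂h/∂x = (384.5 − 387.5) / (-110 − 0) = +0.02727
∂h/∂y = (387.2 − 387.5) / (-90 − 0) = +0.003333
Flow = −∇h = (-0.02727 east, -0.003333 north), which points west.

W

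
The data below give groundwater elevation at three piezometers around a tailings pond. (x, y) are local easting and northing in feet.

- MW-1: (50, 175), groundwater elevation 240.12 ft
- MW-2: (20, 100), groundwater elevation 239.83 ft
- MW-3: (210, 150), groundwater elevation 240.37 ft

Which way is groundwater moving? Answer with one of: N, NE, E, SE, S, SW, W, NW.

Differences from MW-1: to MW-2 (Δx, Δy, Δh) = (-30, -75, -0.29); to MW-3 = (160, -25, +0.25).
Solve a·Δx + b·Δy = Δh: det = (-30)·(-25) − 160·(-75) = 12750.
∂h/∂x = [(-0.29)·(-25) − (+0.25)·(-75)] / 12750 = +0.002039
∂h/∂y = [(-30)·(+0.25) − 160·(-0.29)] / 12750 = +0.003051
Flow = −∇h = (-0.002039 east, -0.003051 north), which points southwest.

SW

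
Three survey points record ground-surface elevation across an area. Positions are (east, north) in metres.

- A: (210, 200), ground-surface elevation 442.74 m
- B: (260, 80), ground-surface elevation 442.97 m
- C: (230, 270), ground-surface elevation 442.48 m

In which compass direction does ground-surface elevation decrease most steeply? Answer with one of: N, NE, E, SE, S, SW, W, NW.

Three-point gradient (reference A): Δ to B = (50, -120, +0.23), Δ to C = (20, 70, -0.26).
∂z/∂x = -0.002559, ∂z/∂y = -0.002983 (det = 5900).
Steepest decrease is along −∇f = (+0.002559 E, +0.002983 N) → northeast.

NE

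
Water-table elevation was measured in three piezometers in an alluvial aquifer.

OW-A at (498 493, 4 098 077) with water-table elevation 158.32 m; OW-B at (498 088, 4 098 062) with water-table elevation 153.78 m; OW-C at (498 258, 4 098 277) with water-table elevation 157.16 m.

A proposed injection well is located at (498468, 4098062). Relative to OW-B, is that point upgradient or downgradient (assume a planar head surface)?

upgradient

Differences from OW-A: to OW-B (Δx, Δy, Δh) = (-405, -15, -4.54); to OW-C = (-235, 200, -1.16).
Solve a·Δx + b·Δy = Δh: det = (-405)·200 − (-235)·(-15) = -84525.
∂h/∂x = [(-4.54)·200 − (-1.16)·(-15)] / -84525 = +0.01095
∂h/∂y = [(-405)·(-1.16) − (-235)·(-4.54)] / -84525 = +0.007064
Head at (498468, 4098062) = 158.32 + (+0.01095)·(-25) + (+0.007064)·(-15) = 157.94 m.
That is higher than the 153.78 m at OW-B, so the point is upgradient.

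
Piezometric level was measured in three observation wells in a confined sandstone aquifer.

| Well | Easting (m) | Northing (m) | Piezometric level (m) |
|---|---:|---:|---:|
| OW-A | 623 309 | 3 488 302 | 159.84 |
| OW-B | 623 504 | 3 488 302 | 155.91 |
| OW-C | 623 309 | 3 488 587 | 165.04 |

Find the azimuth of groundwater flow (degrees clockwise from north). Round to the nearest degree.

132°

∂h/∂x = (155.91 − 159.84) / (623504 − 623309) = -0.02015
∂h/∂y = (165.04 − 159.84) / (3488587 − 3488302) = +0.01825
Flow direction (−∇h) has components (+0.02015 E, -0.01825 N).
Azimuth = atan2(E, N) = atan2(+0.02015, -0.01825) = 132.2° ≈ 132°.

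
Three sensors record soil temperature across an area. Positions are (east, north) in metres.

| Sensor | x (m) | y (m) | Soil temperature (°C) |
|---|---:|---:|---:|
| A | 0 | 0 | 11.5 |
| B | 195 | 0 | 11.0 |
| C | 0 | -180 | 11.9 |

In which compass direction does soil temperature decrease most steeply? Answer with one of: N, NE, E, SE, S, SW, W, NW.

∂T/∂x = (11.0 − 11.5) / (195 − 0) = -0.002564
∂T/∂y = (11.9 − 11.5) / (-180 − 0) = -0.002222
Steepest decrease is along −∇f = (+0.002564 E, +0.002222 N) → northeast.

NE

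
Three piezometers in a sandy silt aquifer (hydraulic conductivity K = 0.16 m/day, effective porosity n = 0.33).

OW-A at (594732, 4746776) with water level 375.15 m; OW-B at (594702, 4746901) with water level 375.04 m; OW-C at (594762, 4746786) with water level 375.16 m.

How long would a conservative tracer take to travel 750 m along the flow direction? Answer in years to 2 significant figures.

4500 years

With h = a·x + b·y + c and OW-A as origin, the differences give:
  (-30)·a + 125·b = -0.11
  30·a + 10·b = +0.01
Eliminate b (×10 and ×125, subtract): -4050·a = -2.350 → a = ∂h/∂x = +0.0005802
Back-substitute: b = ∂h/∂y = -0.0007407.
|∇h| = √(0.0005802² + -0.0007407²) = 0.0009409
Seepage velocity v = K·i/n = 0.16 × 0.0009409 / 0.33 = 0.0004562 m/day.
t = 750 / 0.0004562 = 1.644e+06 days = 4.5e+03 years.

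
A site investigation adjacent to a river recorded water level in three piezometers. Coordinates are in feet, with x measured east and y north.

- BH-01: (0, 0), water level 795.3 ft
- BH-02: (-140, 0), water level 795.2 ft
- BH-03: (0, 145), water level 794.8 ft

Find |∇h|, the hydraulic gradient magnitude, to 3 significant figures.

∂h/∂x = (795.2 − 795.3) / (-140 − 0) = +0.0007143
∂h/∂y = (794.8 − 795.3) / (145 − 0) = -0.003448
|∇h| = √(0.0007143² + -0.003448²) = 0.003521

0.00352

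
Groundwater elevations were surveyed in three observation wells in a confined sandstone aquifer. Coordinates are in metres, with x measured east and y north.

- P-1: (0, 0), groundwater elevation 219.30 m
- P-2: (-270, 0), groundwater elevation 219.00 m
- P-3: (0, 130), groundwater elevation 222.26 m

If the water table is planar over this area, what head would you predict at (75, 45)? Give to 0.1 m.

220.4 m

∂h/∂x = (219.00 − 219.30) / (-270 − 0) = +0.001111
∂h/∂y = (222.26 − 219.30) / (130 − 0) = +0.02277
h(75, 45) = 219.30 + (+0.001111)·(75) + (+0.02277)·(45) = 219.30 +0.083 +1.025 = 220.408 m.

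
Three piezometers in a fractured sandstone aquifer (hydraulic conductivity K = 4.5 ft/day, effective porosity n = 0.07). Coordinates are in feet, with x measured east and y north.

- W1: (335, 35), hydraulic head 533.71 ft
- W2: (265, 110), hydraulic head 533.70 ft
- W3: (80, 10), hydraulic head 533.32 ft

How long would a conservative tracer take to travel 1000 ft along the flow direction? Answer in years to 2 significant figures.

Differences from W1: to W2 (Δx, Δy, Δh) = (-70, 75, -0.01); to W3 = (-255, -25, -0.39).
Determinant of the coordinate differences = (-70)·(-25) − (-255)·75 = 20875.
∂h/∂x = [(-0.01)·(-25) − (-0.39)·75] / 20875 = +0.001413
∂h/∂y = [(-70)·(-0.39) − (-255)·(-0.01)] / 20875 = +0.001186
|∇h| = √(0.001413² + 0.001186²) = 0.001845
Seepage velocity v = K·i/n = 4.5 × 0.001845 / 0.07 = 0.1186 ft/day.
t = 1000 / 0.1186 = 8432 days = 23.1 years.

23 years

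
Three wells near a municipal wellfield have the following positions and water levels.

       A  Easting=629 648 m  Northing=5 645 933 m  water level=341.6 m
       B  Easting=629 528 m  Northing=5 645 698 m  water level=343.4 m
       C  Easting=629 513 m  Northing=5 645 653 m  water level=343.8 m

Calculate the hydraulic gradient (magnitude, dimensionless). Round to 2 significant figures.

0.013

Taking A as reference: B−A = (-120, -235, +1.8); C−A = (-135, -280, +2.2).
Solve a·Δx + b·Δy = Δh: det = (-120)·(-280) − (-135)·(-235) = 1875.
∂h/∂x = [(+1.8)·(-280) − (+2.2)·(-235)] / 1875 = +0.006933
∂h/∂y = [(-120)·(+2.2) − (-135)·(+1.8)] / 1875 = -0.01120
|∇h| = √(0.006933² + -0.01120²) = 0.01317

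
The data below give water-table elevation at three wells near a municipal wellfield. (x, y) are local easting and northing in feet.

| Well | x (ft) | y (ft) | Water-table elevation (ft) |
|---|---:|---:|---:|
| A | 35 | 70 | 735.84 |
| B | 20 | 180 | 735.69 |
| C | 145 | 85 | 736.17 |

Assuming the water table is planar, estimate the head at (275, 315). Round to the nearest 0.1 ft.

736.4 ft

Taking A as reference: B−A = (-15, 110, -0.15); C−A = (110, 15, +0.33).
Solve a·Δx + b·Δy = Δh: det = (-15)·15 − 110·110 = -12325.
∂h/∂x = [(-0.15)·15 − (+0.33)·110] / -12325 = +0.003128
∂h/∂y = [(-15)·(+0.33) − 110·(-0.15)] / -12325 = -0.0009371
h(275, 315) = 735.84 + (+0.003128)·(240) + (-0.0009371)·(245) = 735.84 +0.751 -0.230 = 736.361 ft.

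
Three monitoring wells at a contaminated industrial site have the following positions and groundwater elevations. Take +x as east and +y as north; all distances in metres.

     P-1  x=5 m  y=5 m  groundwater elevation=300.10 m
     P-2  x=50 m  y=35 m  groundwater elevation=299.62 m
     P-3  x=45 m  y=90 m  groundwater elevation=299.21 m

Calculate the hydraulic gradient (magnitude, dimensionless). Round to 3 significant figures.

0.00959

Taking P-1 as reference: P-2−P-1 = (45, 30, -0.48); P-3−P-1 = (40, 85, -0.89).
Determinant of the coordinate differences = 45·85 − 40·30 = 2625.
∂h/∂x = [(-0.48)·85 − (-0.89)·30] / 2625 = -0.005371
∂h/∂y = [45·(-0.89) − 40·(-0.48)] / 2625 = -0.007943
|∇h| = √(-0.005371² + -0.007943²) = 0.009588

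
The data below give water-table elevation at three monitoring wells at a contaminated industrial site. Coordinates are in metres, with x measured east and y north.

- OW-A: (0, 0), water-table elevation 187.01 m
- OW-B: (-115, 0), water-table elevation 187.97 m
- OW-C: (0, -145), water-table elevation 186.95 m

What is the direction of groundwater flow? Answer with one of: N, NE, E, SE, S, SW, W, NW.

E

∂h/∂x = (187.97 − 187.01) / (-115 − 0) = -0.008348
∂h/∂y = (186.95 − 187.01) / (-145 − 0) = +0.0004138
Flow = −∇h = (+0.008348 east, -0.0004138 north), which points east.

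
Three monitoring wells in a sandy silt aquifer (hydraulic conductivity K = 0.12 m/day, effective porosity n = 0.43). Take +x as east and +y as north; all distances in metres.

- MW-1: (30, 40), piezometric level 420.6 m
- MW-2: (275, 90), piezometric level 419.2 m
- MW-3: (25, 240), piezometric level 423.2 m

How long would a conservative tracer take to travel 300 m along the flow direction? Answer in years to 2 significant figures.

190 years

With h = a·x + b·y + c and MW-1 as origin, the differences give:
  245·a + 50·b = -1.4
  (-5)·a + 200·b = +2.6
Eliminate b (×200 and ×50, subtract): 49250·a = -410.00 → a = ∂h/∂x = -0.008325
Back-substitute: b = ∂h/∂y = +0.01279.
|∇h| = √(-0.008325² + 0.01279²) = 0.01526
Seepage velocity v = K·i/n = 0.12 × 0.01526 / 0.43 = 0.004259 m/day.
t = 300 / 0.004259 = 7.044e+04 days = 193 years.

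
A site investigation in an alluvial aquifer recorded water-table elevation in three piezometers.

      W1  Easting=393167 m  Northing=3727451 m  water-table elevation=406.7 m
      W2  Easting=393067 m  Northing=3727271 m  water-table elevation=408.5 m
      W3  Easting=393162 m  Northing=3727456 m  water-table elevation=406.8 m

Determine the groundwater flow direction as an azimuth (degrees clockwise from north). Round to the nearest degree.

Taking W1 as reference: W2−W1 = (-100, -180, +1.8); W3−W1 = (-5, 5, +0.1).
Solve a·Δx + b·Δy = Δh: det = (-100)·5 − (-5)·(-180) = -1400.
∂h/∂x = [(+1.8)·5 − (+0.1)·(-180)] / -1400 = -0.01929
∂h/∂y = [(-100)·(+0.1) − (-5)·(+1.8)] / -1400 = +0.0007143
Flow direction (−∇h) has components (+0.01929 E, -0.0007143 N).
Azimuth = atan2(E, N) = atan2(+0.01929, -0.0007143) = 92.1° ≈ 092°.

092°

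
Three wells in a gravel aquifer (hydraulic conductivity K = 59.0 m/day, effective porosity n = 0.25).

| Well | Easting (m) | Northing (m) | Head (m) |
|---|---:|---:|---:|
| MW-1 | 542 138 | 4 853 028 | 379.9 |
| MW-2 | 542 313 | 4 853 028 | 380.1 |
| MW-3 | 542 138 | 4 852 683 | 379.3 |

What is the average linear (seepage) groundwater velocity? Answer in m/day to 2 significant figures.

0.49 m/day

∂h/∂x = (380.1 − 379.9) / (542313 − 542138) = +0.001143
∂h/∂y = (379.3 − 379.9) / (4852683 − 4853028) = +0.001739
|∇h| = √(0.001143² + 0.001739²) = 0.002081
Seepage velocity v = K·i/n = 59.0 × 0.002081 / 0.25 = 0.4911 m/day.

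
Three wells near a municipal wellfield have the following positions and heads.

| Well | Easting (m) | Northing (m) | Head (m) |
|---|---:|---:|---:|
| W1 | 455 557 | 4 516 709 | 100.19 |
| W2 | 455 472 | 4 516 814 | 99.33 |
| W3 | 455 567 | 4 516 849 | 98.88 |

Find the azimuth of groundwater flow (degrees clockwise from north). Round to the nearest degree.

Taking W1 as reference: W2−W1 = (-85, 105, -0.86); W3−W1 = (10, 140, -1.31).
Determinant of the coordinate differences = (-85)·140 − 10·105 = -12950.
∂h/∂x = [(-0.86)·140 − (-1.31)·105] / -12950 = -0.001324
∂h/∂y = [(-85)·(-1.31) − 10·(-0.86)] / -12950 = -0.009263
Flow direction (−∇h) has components (+0.001324 E, +0.009263 N).
Azimuth = atan2(E, N) = atan2(+0.001324, +0.009263) = 8.1° ≈ 008°.

008°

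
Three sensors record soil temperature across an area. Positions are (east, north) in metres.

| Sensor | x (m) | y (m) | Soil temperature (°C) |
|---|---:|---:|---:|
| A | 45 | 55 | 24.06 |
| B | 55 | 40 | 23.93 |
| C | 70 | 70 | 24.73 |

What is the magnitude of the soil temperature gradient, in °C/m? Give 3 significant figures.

Taking A as reference: B−A = (10, -15, -0.13); C−A = (25, 15, +0.67).
Determinant of the coordinate differences = 10·15 − 25·(-15) = 525.
∂T/∂x = [(-0.13)·15 − (+0.67)·(-15)] / 525 = +0.01543
∂T/∂y = [10·(+0.67) − 25·(-0.13)] / 525 = +0.01895
|∇f| = √(0.01543² + 0.01895²) = 0.02444 °C/m

0.0244 °C/m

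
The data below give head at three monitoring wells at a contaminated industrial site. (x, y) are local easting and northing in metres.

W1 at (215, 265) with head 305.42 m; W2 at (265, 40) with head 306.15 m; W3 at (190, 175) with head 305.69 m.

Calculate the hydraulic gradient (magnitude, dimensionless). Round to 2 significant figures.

0.0032

Three-point gradient (reference W1): Δ to W2 = (50, -225, +0.73), Δ to W3 = (-25, -90, +0.27).
∂h/∂x = +0.0004889, ∂h/∂y = -0.003136 (det = -10125).
|∇h| = √(0.0004889² + -0.003136²) = 0.003174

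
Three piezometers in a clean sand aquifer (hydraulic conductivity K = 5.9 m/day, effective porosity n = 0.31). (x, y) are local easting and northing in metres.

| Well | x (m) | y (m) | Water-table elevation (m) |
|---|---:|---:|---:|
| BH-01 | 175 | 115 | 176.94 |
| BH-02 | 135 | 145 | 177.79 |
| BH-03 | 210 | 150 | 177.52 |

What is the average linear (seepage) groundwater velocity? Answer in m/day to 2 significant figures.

Differences from BH-01: to BH-02 (Δx, Δy, Δh) = (-40, 30, +0.85); to BH-03 = (35, 35, +0.58).
Solve a·Δx + b·Δy = Δh: det = (-40)·35 − 35·30 = -2450.
∂h/∂x = [(+0.85)·35 − (+0.58)·30] / -2450 = -0.005041
∂h/∂y = [(-40)·(+0.58) − 35·(+0.85)] / -2450 = +0.02161
|∇h| = √(-0.005041² + 0.02161²) = 0.02219
Seepage velocity v = K·i/n = 5.9 × 0.02219 / 0.31 = 0.4223 m/day.

0.42 m/day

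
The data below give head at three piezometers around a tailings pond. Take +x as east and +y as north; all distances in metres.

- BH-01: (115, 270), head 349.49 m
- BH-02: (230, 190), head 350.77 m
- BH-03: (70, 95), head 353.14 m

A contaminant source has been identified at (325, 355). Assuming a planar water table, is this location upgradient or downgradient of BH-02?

Three-point gradient (reference BH-01): Δ to BH-02 = (115, -80, +1.28), Δ to BH-03 = (-45, -175, +3.65).
∂h/∂x = -0.002866, ∂h/∂y = -0.02012 (det = -23725).
Head at (325, 355) = 349.49 + (-0.002866)·(210) + (-0.02012)·(85) = 347.18 m.
That is lower than the 350.77 m at BH-02, so the point is downgradient.

downgradient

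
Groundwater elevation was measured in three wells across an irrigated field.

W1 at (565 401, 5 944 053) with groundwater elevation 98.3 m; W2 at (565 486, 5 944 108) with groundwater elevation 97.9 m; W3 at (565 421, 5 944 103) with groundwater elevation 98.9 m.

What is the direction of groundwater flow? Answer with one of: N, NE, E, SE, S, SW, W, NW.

Taking W1 as reference: W2−W1 = (85, 55, -0.4); W3−W1 = (20, 50, +0.6).
Determinant of the coordinate differences = 85·50 − 20·55 = 3150.
∂h/∂x = [(-0.4)·50 − (+0.6)·55] / 3150 = -0.01683
∂h/∂y = [85·(+0.6) − 20·(-0.4)] / 3150 = +0.01873
Flow = −∇h = (+0.01683 east, -0.01873 north), which points southeast.

SE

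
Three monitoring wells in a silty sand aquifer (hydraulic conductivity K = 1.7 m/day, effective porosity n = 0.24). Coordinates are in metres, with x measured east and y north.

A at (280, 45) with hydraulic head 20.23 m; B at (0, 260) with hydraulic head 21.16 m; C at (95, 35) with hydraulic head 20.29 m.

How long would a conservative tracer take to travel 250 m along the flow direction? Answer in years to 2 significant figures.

26 years

Three-point gradient (reference A): Δ to B = (-280, 215, +0.93), Δ to C = (-185, -10, +0.06).
∂h/∂x = -0.0005214, ∂h/∂y = +0.003647 (det = 42575).
|∇h| = √(-0.0005214² + 0.003647²) = 0.003684
Seepage velocity v = K·i/n = 1.7 × 0.003684 / 0.24 = 0.0261 m/day.
t = 250 / 0.0261 = 9579 days = 26.2 years.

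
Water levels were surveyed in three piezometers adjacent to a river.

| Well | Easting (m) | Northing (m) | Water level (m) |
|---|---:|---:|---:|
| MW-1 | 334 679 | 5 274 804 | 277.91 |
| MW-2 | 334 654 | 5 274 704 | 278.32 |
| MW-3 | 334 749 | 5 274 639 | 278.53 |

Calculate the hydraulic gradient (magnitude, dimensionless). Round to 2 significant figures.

0.0040

Differences from MW-1: to MW-2 (Δx, Δy, Δh) = (-25, -100, +0.41); to MW-3 = (70, -165, +0.62).
Determinant of the coordinate differences = (-25)·(-165) − 70·(-100) = 11125.
∂h/∂x = [(+0.41)·(-165) − (+0.62)·(-100)] / 11125 = -0.0005079
∂h/∂y = [(-25)·(+0.62) − 70·(+0.41)] / 11125 = -0.003973
|∇h| = √(-0.0005079² + -0.003973²) = 0.004005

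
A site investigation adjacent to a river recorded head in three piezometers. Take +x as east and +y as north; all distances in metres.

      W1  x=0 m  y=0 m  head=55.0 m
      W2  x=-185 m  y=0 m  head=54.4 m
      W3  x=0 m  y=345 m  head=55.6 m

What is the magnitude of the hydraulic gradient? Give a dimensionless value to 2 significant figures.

∂h/∂x = (54.4 − 55.0) / (-185 − 0) = +0.003243
∂h/∂y = (55.6 − 55.0) / (345 − 0) = +0.001739
|∇h| = √(0.003243² + 0.001739²) = 0.00368

0.0037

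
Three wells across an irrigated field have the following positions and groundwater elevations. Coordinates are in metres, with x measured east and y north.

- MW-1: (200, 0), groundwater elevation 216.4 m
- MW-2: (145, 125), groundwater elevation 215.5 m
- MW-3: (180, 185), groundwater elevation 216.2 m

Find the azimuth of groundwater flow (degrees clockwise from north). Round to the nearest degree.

267°

Three-point gradient (reference MW-1): Δ to MW-2 = (-55, 125, -0.9), Δ to MW-3 = (-20, 185, -0.2).
∂h/∂x = +0.01844, ∂h/∂y = +0.0009121 (det = -7675).
Flow direction (−∇h) has components (-0.01844 E, -0.0009121 N).
Azimuth = atan2(E, N) = atan2(-0.01844, -0.0009121) = 267.2° ≈ 267°.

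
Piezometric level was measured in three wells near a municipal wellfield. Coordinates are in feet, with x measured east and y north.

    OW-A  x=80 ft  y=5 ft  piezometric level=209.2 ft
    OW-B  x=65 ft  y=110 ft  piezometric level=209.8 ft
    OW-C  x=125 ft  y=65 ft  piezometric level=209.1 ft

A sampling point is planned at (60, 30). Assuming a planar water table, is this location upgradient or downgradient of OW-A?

upgradient

Taking OW-A as reference: OW-B−OW-A = (-15, 105, +0.6); OW-C−OW-A = (45, 60, -0.1).
Solve a·Δx + b·Δy = Δh: det = (-15)·60 − 45·105 = -5625.
∂h/∂x = [(+0.6)·60 − (-0.1)·105] / -5625 = -0.008267
∂h/∂y = [(-15)·(-0.1) − 45·(+0.6)] / -5625 = +0.004533
Head at (60, 30) = 209.2 + (-0.008267)·(-20) + (+0.004533)·(25) = 209.48 ft.
That is higher than the 209.2 ft at OW-A, so the point is upgradient.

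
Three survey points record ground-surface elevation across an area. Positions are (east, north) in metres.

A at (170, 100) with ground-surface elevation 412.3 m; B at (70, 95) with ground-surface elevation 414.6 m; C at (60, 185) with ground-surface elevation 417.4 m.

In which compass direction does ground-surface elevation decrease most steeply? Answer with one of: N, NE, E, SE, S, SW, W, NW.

SE

With z = a·x + b·y + c and A as origin, the differences give:
  (-100)·a + (-5)·b = +2.3
  (-110)·a + 85·b = +5.1
Eliminate b (×85 and ×(-5), subtract): -9050·a = 221.00 → a = ∂z/∂x = -0.02442
Back-substitute: b = ∂z/∂y = +0.02840.
Steepest decrease is along −∇f = (+0.02442 E, -0.02840 N) → southeast.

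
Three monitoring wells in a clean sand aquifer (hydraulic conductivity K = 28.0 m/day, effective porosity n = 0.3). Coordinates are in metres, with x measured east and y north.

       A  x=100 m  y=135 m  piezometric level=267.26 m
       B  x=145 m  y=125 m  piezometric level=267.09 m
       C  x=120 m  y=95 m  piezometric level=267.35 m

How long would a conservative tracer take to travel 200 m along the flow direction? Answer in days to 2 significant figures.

320 days

With h = a·x + b·y + c and A as origin, the differences give:
  45·a + (-10)·b = -0.17
  20·a + (-40)·b = +0.09
Eliminate b (×(-40) and ×(-10), subtract): -1600·a = 7.700 → a = ∂h/∂x = -0.004813
Back-substitute: b = ∂h/∂y = -0.004656.
|∇h| = √(-0.004813² + -0.004656²) = 0.006697
Seepage velocity v = K·i/n = 28.0 × 0.006697 / 0.3 = 0.6251 m/day.
t = 200 / 0.6251 = 319.9 days.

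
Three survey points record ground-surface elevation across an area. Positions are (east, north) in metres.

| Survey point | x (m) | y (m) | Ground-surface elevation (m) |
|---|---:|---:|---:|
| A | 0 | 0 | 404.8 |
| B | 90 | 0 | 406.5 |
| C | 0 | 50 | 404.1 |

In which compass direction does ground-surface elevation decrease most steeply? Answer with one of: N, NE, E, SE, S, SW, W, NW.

∂z/∂x = (406.5 − 404.8) / (90 − 0) = +0.01889
∂z/∂y = (404.1 − 404.8) / (50 − 0) = -0.01400
Steepest decrease is along −∇f = (-0.01889 E, +0.01400 N) → northwest.

NW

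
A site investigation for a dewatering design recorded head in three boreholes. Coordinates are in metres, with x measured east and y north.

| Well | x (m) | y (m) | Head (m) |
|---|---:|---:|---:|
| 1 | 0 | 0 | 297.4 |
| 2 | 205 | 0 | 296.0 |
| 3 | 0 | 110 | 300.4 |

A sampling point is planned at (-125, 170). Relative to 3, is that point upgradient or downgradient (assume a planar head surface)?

upgradient

∂h/∂x = (296.0 − 297.4) / (205 − 0) = -0.006829
∂h/∂y = (300.4 − 297.4) / (110 − 0) = +0.02727
Head at (-125, 170) = 297.4 + (-0.006829)·(-125) + (+0.02727)·(170) = 302.89 m.
That is higher than the 300.4 m at 3, so the point is upgradient.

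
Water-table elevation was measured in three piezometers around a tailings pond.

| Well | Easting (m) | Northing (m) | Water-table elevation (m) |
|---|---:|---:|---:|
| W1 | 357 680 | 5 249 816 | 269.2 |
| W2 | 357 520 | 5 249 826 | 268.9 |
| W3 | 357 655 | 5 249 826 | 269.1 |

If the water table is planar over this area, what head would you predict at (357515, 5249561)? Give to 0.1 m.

270.6 m

With h = a·x + b·y + c and W1 as origin, the differences give:
  (-160)·a + 10·b = -0.3
  (-25)·a + 10·b = -0.1
Eliminate b (×10 and ×10, subtract): -1350·a = -2.00 → a = ∂h/∂x = +0.001481
Back-substitute: b = ∂h/∂y = -0.006296.
h(357515, 5249561) = 269.2 + (+0.001481)·(-165) + (-0.006296)·(-255) = 269.2 -0.244 +1.606 = 270.561 m.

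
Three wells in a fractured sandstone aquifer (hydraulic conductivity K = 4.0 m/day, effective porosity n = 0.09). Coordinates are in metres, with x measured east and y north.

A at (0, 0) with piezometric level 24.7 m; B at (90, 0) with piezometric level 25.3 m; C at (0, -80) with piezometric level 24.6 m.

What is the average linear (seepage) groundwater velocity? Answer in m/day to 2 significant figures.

∂h/∂x = (25.3 − 24.7) / (90 − 0) = +0.006667
∂h/∂y = (24.6 − 24.7) / (-80 − 0) = +0.001250
|∇h| = √(0.006667² + 0.001250²) = 0.006783
Seepage velocity v = K·i/n = 4.0 × 0.006783 / 0.09 = 0.3015 m/day.

0.30 m/day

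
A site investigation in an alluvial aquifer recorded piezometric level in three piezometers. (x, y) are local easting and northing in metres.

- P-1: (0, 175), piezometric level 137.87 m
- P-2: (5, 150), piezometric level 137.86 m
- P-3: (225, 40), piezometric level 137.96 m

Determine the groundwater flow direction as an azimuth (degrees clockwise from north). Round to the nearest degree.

233°

Taking P-1 as reference: P-2−P-1 = (5, -25, -0.01); P-3−P-1 = (225, -135, +0.09).
Solve a·Δx + b·Δy = Δh: det = 5·(-135) − 225·(-25) = 4950.
∂h/∂x = [(-0.01)·(-135) − (+0.09)·(-25)] / 4950 = +0.0007273
∂h/∂y = [5·(+0.09) − 225·(-0.01)] / 4950 = +0.0005455
Flow direction (−∇h) has components (-0.0007273 E, -0.0005455 N).
Azimuth = atan2(E, N) = atan2(-0.0007273, -0.0005455) = 233.1° ≈ 233°.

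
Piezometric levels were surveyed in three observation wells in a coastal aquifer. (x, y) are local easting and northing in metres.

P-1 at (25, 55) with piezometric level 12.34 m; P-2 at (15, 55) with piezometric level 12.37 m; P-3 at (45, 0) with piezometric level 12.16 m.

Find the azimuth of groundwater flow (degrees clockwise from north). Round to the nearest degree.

126°

Differences from P-1: to P-2 (Δx, Δy, Δh) = (-10, 0, +0.03); to P-3 = (20, -55, -0.18).
Solve a·Δx + b·Δy = Δh: det = (-10)·(-55) − 20·0 = 550.
∂h/∂x = [(+0.03)·(-55) − (-0.18)·0] / 550 = -0.003000
∂h/∂y = [(-10)·(-0.18) − 20·(+0.03)] / 550 = +0.002182
Flow direction (−∇h) has components (+0.003000 E, -0.002182 N).
Azimuth = atan2(E, N) = atan2(+0.003000, -0.002182) = 126.0° ≈ 126°.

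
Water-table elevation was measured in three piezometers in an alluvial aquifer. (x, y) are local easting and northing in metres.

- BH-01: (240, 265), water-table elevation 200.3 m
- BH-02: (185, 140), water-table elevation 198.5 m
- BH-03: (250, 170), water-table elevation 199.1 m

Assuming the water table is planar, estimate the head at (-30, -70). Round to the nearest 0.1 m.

195.1 m

With h = a·x + b·y + c and BH-01 as origin, the differences give:
  (-55)·a + (-125)·b = -1.8
  10·a + (-95)·b = -1.2
Eliminate b (×(-95) and ×(-125), subtract): 6475·a = 21.00 → a = ∂h/∂x = +0.003243
Back-substitute: b = ∂h/∂y = +0.01297.
h(-30, -70) = 200.3 + (+0.003243)·(-270) + (+0.01297)·(-335) = 200.3 -0.876 -4.346 = 195.078 m.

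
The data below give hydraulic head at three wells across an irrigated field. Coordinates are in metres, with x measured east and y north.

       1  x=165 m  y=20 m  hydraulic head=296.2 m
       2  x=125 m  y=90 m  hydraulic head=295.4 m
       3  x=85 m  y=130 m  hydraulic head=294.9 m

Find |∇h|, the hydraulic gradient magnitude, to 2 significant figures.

0.010

With h = a·x + b·y + c and 1 as origin, the differences give:
  (-40)·a + 70·b = -0.8
  (-80)·a + 110·b = -1.3
Eliminate b (×110 and ×70, subtract): 1200·a = 3.00 → a = ∂h/∂x = +0.002500
Back-substitute: b = ∂h/∂y = -0.01000.
|∇h| = √(0.002500² + -0.01000²) = 0.01031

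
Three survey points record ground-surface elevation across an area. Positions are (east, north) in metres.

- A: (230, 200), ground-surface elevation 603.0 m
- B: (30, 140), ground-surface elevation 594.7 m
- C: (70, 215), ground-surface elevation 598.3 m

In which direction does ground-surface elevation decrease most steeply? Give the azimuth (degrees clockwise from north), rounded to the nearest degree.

With z = a·x + b·y + c and A as origin, the differences give:
  (-200)·a + (-60)·b = -8.3
  (-160)·a + 15·b = -4.7
Eliminate b (×15 and ×(-60), subtract): -12600·a = -406.50 → a = ∂z/∂x = +0.03226
Back-substitute: b = ∂z/∂y = +0.03079.
Steepest decrease is along −∇f: components (-0.03226 E, -0.03079 N).
Azimuth = atan2(-0.03226, -0.03079) = 226.3° ≈ 226°.

226°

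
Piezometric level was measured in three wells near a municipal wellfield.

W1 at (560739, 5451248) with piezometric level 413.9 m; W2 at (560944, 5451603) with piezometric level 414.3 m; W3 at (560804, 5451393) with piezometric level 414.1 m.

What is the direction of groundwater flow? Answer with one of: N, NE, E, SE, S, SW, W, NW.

SE

With h = a·x + b·y + c and W1 as origin, the differences give:
  205·a + 355·b = +0.4
  65·a + 145·b = +0.2
Eliminate b (×145 and ×355, subtract): 6650·a = -13.00 → a = ∂h/∂x = -0.001955
Back-substitute: b = ∂h/∂y = +0.002256.
Flow = −∇h = (+0.001955 east, -0.002256 north), which points southeast.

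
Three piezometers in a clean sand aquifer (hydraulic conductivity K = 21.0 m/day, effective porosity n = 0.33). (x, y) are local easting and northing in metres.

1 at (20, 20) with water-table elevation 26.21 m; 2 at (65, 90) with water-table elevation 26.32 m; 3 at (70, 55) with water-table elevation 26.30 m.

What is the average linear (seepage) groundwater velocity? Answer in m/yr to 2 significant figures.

34 m/yr

With h = a·x + b·y + c and 1 as origin, the differences give:
  45·a + 70·b = +0.11
  50·a + 35·b = +0.09
Eliminate b (×35 and ×70, subtract): -1925·a = -2.450 → a = ∂h/∂x = +0.001273
Back-substitute: b = ∂h/∂y = +0.0007532.
|∇h| = √(0.001273² + 0.0007532²) = 0.001479
Seepage velocity v = K·i/n = 21.0 × 0.001479 / 0.33 = 0.09412 m/day = 34.38 m/yr.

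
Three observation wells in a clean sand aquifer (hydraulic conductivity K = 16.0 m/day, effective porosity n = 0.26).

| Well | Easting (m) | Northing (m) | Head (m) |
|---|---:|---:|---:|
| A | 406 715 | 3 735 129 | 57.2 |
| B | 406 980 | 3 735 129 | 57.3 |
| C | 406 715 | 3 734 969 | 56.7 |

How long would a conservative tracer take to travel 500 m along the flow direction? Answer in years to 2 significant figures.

∂h/∂x = (57.3 − 57.2) / (406980 − 406715) = +0.0003774
∂h/∂y = (56.7 − 57.2) / (3734969 − 3735129) = +0.003125
|∇h| = √(0.0003774² + 0.003125²) = 0.003148
Seepage velocity v = K·i/n = 16.0 × 0.003148 / 0.26 = 0.1937 m/day.
t = 500 / 0.1937 = 2581 days = 7.07 years.

7.1 years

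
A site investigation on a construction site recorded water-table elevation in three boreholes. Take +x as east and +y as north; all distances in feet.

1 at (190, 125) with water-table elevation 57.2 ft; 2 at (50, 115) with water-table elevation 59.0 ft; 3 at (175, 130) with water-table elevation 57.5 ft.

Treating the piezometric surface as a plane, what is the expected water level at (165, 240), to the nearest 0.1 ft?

Taking 1 as reference: 2−1 = (-140, -10, +1.8); 3−1 = (-15, 5, +0.3).
Solve a·Δx + b·Δy = Δh: det = (-140)·5 − (-15)·(-10) = -850.
∂h/∂x = [(+1.8)·5 − (+0.3)·(-10)] / -850 = -0.01412
∂h/∂y = [(-140)·(+0.3) − (-15)·(+1.8)] / -850 = +0.01765
h(165, 240) = 57.2 + (-0.01412)·(-25) + (+0.01765)·(115) = 57.2 +0.353 +2.029 = 59.582 ft.

59.6 ft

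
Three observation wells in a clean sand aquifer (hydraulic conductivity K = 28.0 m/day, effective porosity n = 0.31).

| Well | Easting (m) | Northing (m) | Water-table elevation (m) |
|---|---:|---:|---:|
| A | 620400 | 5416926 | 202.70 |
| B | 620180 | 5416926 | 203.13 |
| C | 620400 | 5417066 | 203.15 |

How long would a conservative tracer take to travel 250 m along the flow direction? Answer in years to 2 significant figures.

2.0 years

∂h/∂x = (203.13 − 202.70) / (620180 − 620400) = -0.001955
∂h/∂y = (203.15 − 202.70) / (5417066 − 5416926) = +0.003214
|∇h| = √(-0.001955² + 0.003214²) = 0.003762
Seepage velocity v = K·i/n = 28.0 × 0.003762 / 0.31 = 0.3398 m/day.
t = 250 / 0.3398 = 735.7 days = 2.01 years.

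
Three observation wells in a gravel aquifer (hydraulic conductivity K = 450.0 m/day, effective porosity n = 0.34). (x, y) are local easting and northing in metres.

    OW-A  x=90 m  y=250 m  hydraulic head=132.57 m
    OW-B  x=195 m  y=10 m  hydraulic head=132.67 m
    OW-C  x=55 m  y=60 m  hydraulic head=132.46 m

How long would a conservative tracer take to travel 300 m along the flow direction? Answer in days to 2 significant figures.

140 days

Differences from OW-A: to OW-B (Δx, Δy, Δh) = (105, -240, +0.10); to OW-C = (-35, -190, -0.11).
Determinant of the coordinate differences = 105·(-190) − (-35)·(-240) = -28350.
∂h/∂x = [(+0.10)·(-190) − (-0.11)·(-240)] / -28350 = +0.001601
∂h/∂y = [105·(-0.11) − (-35)·(+0.10)] / -28350 = +0.0002840
|∇h| = √(0.001601² + 0.0002840²) = 0.001626
Seepage velocity v = K·i/n = 450.0 × 0.001626 / 0.34 = 2.152 m/day.
t = 300 / 2.152 = 139.4 days.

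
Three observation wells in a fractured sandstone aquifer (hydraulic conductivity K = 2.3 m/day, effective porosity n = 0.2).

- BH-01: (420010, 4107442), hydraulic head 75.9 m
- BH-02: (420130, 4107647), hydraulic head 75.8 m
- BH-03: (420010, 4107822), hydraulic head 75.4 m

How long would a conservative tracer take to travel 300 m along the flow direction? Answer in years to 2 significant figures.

Taking BH-01 as reference: BH-02−BH-01 = (120, 205, -0.1); BH-03−BH-01 = (0, 380, -0.5).
Solve a·Δx + b·Δy = Δh: det = 120·380 − 0·205 = 45600.
∂h/∂x = [(-0.1)·380 − (-0.5)·205] / 45600 = +0.001414
∂h/∂y = [120·(-0.5) − 0·(-0.1)] / 45600 = -0.001316
|∇h| = √(0.001414² + -0.001316²) = 0.001932
Seepage velocity v = K·i/n = 2.3 × 0.001932 / 0.2 = 0.02222 m/day.
t = 300 / 0.02222 = 1.35e+04 days = 37 years.

37 years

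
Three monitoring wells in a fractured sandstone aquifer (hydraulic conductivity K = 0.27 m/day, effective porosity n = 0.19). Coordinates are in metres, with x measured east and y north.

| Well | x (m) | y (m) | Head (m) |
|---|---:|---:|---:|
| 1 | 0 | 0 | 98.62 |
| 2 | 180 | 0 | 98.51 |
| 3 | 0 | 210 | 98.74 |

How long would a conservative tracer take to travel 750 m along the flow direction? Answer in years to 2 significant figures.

∂h/∂x = (98.51 − 98.62) / (180 − 0) = -0.0006111
∂h/∂y = (98.74 − 98.62) / (210 − 0) = +0.0005714
|∇h| = √(-0.0006111² + 0.0005714²) = 0.0008366
Seepage velocity v = K·i/n = 0.27 × 0.0008366 / 0.19 = 0.001189 m/day.
t = 750 / 0.001189 = 6.308e+05 days = 1.73e+03 years.

1700 years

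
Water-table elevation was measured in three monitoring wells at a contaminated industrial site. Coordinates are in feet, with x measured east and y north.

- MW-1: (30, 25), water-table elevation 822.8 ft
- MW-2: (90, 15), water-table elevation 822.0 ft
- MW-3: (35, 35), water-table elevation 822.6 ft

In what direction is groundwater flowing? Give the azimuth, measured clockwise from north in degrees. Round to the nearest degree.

051°

With h = a·x + b·y + c and MW-1 as origin, the differences give:
  60·a + (-10)·b = -0.8
  5·a + 10·b = -0.2
Eliminate b (×10 and ×(-10), subtract): 650·a = -10.00 → a = ∂h/∂x = -0.01538
Back-substitute: b = ∂h/∂y = -0.01231.
Flow direction (−∇h) has components (+0.01538 E, +0.01231 N).
Azimuth = atan2(E, N) = atan2(+0.01538, +0.01231) = 51.3° ≈ 051°.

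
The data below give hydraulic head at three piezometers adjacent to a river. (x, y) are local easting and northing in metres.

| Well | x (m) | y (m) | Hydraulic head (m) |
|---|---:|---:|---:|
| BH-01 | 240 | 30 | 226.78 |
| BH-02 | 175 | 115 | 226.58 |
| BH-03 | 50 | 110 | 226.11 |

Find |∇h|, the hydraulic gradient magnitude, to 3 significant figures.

0.00377

Three-point gradient (reference BH-01): Δ to BH-02 = (-65, 85, -0.20), Δ to BH-03 = (-190, 80, -0.67).
∂h/∂x = +0.003740, ∂h/∂y = +0.0005068 (det = 10950).
|∇h| = √(0.003740² + 0.0005068²) = 0.003774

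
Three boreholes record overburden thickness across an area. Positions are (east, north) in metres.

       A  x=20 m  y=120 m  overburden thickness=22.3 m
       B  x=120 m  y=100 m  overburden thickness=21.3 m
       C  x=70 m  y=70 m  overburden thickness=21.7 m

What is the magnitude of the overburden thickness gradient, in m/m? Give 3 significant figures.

0.00982 m/m

With d = a·x + b·y + c and A as origin, the differences give:
  100·a + (-20)·b = -1.0
  50·a + (-50)·b = -0.6
Eliminate b (×(-50) and ×(-20), subtract): -4000·a = 38.00 → a = ∂d/∂x = -0.009500
Back-substitute: b = ∂d/∂y = +0.002500.
|∇f| = √(-0.009500² + 0.002500²) = 0.009823 m/m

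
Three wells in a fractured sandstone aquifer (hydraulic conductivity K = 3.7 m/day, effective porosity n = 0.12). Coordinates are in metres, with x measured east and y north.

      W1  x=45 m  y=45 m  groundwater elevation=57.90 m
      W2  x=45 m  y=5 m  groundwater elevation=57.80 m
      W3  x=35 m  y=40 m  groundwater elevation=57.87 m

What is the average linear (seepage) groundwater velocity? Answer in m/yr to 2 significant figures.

34 m/yr

With h = a·x + b·y + c and W1 as origin, the differences give:
  0·a + (-40)·b = -0.10
  (-10)·a + (-5)·b = -0.03
Eliminate b (×(-5) and ×(-40), subtract): -400·a = -0.700 → a = ∂h/∂x = +0.001750
Back-substitute: b = ∂h/∂y = +0.002500.
|∇h| = √(0.001750² + 0.002500²) = 0.003052
Seepage velocity v = K·i/n = 3.7 × 0.003052 / 0.12 = 0.0941 m/day = 34.37 m/yr.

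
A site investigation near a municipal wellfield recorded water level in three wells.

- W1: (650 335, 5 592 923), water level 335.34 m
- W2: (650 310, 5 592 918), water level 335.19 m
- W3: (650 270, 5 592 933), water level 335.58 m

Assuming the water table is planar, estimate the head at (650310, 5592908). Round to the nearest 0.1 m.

334.9 m

With h = a·x + b·y + c and W1 as origin, the differences give:
  (-25)·a + (-5)·b = -0.15
  (-65)·a + 10·b = +0.24
Eliminate b (×10 and ×(-5), subtract): -575·a = -0.300 → a = ∂h/∂x = +0.0005217
Back-substitute: b = ∂h/∂y = +0.02739.
h(650310, 5592908) = 335.34 + (+0.0005217)·(-25) + (+0.02739)·(-15) = 335.34 -0.013 -0.411 = 334.916 m.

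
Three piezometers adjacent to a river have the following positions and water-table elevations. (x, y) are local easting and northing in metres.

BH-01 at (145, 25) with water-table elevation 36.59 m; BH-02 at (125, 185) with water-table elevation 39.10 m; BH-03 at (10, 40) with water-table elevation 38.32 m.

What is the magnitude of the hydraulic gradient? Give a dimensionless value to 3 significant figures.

Differences from BH-01: to BH-02 (Δx, Δy, Δh) = (-20, 160, +2.51); to BH-03 = (-135, 15, +1.73).
Solve a·Δx + b·Δy = Δh: det = (-20)·15 − (-135)·160 = 21300.
∂h/∂x = [(+2.51)·15 − (+1.73)·160] / 21300 = -0.01123
∂h/∂y = [(-20)·(+1.73) − (-135)·(+2.51)] / 21300 = +0.01428
|∇h| = √(-0.01123² + 0.01428²) = 0.01817

0.0182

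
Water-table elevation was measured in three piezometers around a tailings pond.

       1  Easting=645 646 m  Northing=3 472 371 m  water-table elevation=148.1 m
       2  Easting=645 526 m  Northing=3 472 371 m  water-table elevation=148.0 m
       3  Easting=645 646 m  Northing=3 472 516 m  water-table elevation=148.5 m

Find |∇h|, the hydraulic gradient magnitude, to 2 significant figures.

∂h/∂x = (148.0 − 148.1) / (645526 − 645646) = +0.0008333
∂h/∂y = (148.5 − 148.1) / (3472516 − 3472371) = +0.002759
|∇h| = √(0.0008333² + 0.002759²) = 0.002882

0.0029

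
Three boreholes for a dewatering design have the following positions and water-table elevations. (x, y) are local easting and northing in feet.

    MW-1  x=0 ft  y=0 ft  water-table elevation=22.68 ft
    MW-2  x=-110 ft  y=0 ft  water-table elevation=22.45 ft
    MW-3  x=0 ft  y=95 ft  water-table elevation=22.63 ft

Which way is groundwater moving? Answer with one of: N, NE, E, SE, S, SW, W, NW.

W

∂h/∂x = (22.45 − 22.68) / (-110 − 0) = +0.002091
∂h/∂y = (22.63 − 22.68) / (95 − 0) = -0.0005263
Flow = −∇h = (-0.002091 east, +0.0005263 north), which points west.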